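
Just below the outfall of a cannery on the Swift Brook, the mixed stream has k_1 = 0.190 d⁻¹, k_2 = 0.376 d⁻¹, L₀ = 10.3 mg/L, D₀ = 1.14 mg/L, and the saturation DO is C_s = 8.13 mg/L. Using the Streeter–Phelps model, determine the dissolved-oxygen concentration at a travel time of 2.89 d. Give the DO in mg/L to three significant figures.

DO ≈ 5.22 mg/L

k_1 L₀/(k_2−k_1) = 0.190×10.3/(0.376−0.190) = 1.957/0.1860 = 10.52 mg/L.
e^(−k_1 t) = e^(−0.190×2.890) = 0.5775; e^(−k_2 t) = e^(−0.376×2.890) = 0.3373.
D = 10.52 × (0.5775 − 0.3373) + 1.14 × 0.3373 = 2.526 + 0.3846 = 2.911 mg/L.
DO = C_s − D = 8.13 − 2.911 = 5.219 mg/L.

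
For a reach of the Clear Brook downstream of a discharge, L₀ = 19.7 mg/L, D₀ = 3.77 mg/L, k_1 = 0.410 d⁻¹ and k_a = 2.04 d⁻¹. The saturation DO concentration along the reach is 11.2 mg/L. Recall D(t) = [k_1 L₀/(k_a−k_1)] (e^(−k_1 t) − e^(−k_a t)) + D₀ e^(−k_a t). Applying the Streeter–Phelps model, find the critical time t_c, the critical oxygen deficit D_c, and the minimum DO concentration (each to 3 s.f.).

At the critical point dD/dt = 0, so k_1 L₀ e^(−k_1 t) = k_a D. Substituting D(t) from the Streeter–Phelps equation and solving for t gives
t_c = ln[(k_a/k_1)(1 − D₀(k_a−k_1)/(k_1 L₀))] / (k_a−k_1).
Here k_a−k_1 = 1.630 d⁻¹ and 1 − D₀(k_a−k_1)/(k_1 L₀) = 1 − 3.77×1.630/(0.410×19.7) = 0.2392, so
t_c = ln(4.976 × 0.2392) / 1.630 = 0.1740 / 1.630 = 0.1068 d.
L(t_c) = L₀ e^(−k_1 t_c) = 19.7 × 0.9572 = 18.86 mg/L, and at the critical point k_a D_c = k_1 L, so D_c = (0.410/2.04) × 18.86 = 3.790 mg/L.
Minimum DO = C_s − D_c = 11.2 − 3.790 = 7.410 mg/L.

t_c ≈ 0.107 d; D_c ≈ 3.79 mg/L; min DO ≈ 7.41 mg/L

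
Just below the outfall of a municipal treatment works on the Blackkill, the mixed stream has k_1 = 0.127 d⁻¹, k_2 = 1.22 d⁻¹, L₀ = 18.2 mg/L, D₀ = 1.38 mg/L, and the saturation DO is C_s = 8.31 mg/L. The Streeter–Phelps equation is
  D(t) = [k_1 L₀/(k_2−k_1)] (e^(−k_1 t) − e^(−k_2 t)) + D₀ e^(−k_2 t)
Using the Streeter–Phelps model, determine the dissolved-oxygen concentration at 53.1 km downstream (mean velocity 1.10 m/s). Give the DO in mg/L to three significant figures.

DO ≈ 6.71 mg/L

Travel time t = x/v = 53.1 km / (1.10 m/s) = 53100 m / 1.10 m/s = 48270 s = 0.5587 d.
k_1 L₀/(k_2−k_1) = 0.127×18.2/(1.22−0.127) = 2.311/1.093 = 2.115 mg/L.
e^(−k_1 t) = e^(−0.127×0.5587) = 0.9315; e^(−k_2 t) = e^(−1.22×0.5587) = 0.5058.
D = 2.115 × (0.9315 − 0.5058) + 1.38 × 0.5058 = 0.9003 + 0.6980 = 1.598 mg/L.
DO = C_s − D = 8.31 − 1.598 = 6.712 mg/L.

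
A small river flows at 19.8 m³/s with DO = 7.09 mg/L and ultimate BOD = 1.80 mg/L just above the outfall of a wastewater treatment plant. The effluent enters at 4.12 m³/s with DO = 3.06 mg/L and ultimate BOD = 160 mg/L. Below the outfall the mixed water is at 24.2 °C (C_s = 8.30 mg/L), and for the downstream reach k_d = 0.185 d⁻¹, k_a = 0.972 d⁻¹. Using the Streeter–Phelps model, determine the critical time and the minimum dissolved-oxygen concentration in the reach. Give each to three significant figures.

t_c ≈ 1.69 d; minimum DO ≈ 4.26 mg/L

Mixed DO = (19.8×7.09 + 4.12×3.06)/(19.8+4.12) = 153.0/23.92 = 6.396 mg/L.
Mixed L₀ = (19.8×1.80 + 4.12×160)/(23.92) = 694.8/23.92 = 29.05 mg/L.
Initial deficit D₀ = C_s − DO₀ = 8.30 − 6.396 = 1.904 mg/L.
t_c = (1/0.7870) ln[(0.972/0.185)(1 − 1.904×0.7870/(0.185×29.05))] = 1.271 × ln(3.789) = 1.693 d.
D_c = (0.185/0.972) × 29.05 × e^(−0.185×1.693) = 0.1903 × 29.05 × 0.7312 = 4.042 mg/L.
Minimum DO = 8.30 − 4.042 = 4.258 mg/L.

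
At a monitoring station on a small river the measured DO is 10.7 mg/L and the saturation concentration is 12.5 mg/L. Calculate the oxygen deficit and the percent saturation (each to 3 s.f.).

D = C_s − C = 12.5 − 10.7 = 1.80 mg/L.
% saturation = 10.7/12.5 × 100 = 85.6 %.

D ≈ 1.80 mg/L; 85.6 % saturation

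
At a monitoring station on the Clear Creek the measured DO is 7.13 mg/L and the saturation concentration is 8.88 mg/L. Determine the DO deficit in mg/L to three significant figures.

D ≈ 1.75 mg/L

D = C_s − C = 8.88 − 7.13 = 1.75 mg/L.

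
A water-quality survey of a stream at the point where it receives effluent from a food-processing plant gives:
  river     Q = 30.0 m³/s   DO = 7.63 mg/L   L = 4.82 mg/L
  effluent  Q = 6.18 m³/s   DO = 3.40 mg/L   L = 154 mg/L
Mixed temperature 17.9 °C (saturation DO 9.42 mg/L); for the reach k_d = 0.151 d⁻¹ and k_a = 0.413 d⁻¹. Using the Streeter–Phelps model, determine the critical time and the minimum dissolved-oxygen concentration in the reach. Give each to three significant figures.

Mixed DO = (30.0×7.63 + 6.18×3.40)/(30.0+6.18) = 249.9/36.18 = 6.907 mg/L.
Mixed L₀ = (30.0×4.82 + 6.18×154)/(36.18) = 1096/36.18 = 30.30 mg/L.
Initial deficit D₀ = C_s − DO₀ = 9.42 − 6.907 = 2.513 mg/L.
t_c = (1/0.2620) ln[(0.413/0.151)(1 − 2.513×0.2620/(0.151×30.30))] = 3.817 × ln(2.342) = 3.247 d.
D_c = (0.151/0.413) × 30.30 × e^(−0.151×3.247) = 0.3656 × 30.30 × 0.6124 = 6.785 mg/L.
Minimum DO = 9.42 − 6.785 = 2.635 mg/L.

t_c ≈ 3.25 d; minimum DO ≈ 2.64 mg/L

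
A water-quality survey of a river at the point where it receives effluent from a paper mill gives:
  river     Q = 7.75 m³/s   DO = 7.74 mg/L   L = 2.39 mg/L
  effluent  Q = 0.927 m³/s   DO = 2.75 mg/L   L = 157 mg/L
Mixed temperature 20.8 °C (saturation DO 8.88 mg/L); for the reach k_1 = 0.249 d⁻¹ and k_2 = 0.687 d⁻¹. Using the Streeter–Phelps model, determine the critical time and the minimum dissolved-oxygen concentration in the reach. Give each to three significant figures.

Mixed DO = (7.75×7.74 + 0.927×2.75)/(7.75+0.927) = 62.53/8.677 = 7.207 mg/L.
Mixed L₀ = (7.75×2.39 + 0.927×157)/(8.677) = 164.1/8.677 = 18.91 mg/L.
Initial deficit D₀ = C_s − DO₀ = 8.88 − 7.207 = 1.673 mg/L.
t_c = (1/0.4380) ln[(0.687/0.249)(1 − 1.673×0.4380/(0.249×18.91))] = 2.283 × ln(2.330) = 1.931 d.
D_c = (0.249/0.687) × 18.91 × e^(−0.249×1.931) = 0.3624 × 18.91 × 0.6183 = 4.237 mg/L.
Minimum DO = 8.88 − 4.237 = 4.643 mg/L.

t_c ≈ 1.93 d; minimum DO ≈ 4.64 mg/L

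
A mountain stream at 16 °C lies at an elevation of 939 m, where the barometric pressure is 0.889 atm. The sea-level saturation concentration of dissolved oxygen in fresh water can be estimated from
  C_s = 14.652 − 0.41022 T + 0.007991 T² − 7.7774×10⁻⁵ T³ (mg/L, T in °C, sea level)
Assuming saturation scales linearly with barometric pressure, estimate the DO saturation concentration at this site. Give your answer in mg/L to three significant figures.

At sea level: C_s = 14.652 − 0.41022×16 + 0.007991×16² − 7.7774×10⁻⁵×16³ = 9.816 mg/L.
Pressure correction: C_s' = 9.816 × 0.889 = 8.726 mg/L.

C_s ≈ 8.73 mg/L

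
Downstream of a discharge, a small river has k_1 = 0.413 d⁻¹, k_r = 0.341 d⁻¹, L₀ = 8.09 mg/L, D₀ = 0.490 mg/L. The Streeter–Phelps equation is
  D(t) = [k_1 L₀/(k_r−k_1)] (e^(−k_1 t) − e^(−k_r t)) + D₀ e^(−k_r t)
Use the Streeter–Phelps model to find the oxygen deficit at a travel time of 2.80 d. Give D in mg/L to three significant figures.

D ≈ 3.45 mg/L

k_1 L₀/(k_r−k_1) = 0.413×8.09/(0.341−0.413) = 3.341/-0.07200 = -46.41 mg/L.
e^(−k_1 t) = e^(−0.413×2.800) = 0.3146; e^(−k_r t) = e^(−0.341×2.800) = 0.3849.
D = -46.41 × (0.3146 − 0.3849) + 0.490 × 0.3849 = 3.261 + 0.1886 = 3.450 mg/L.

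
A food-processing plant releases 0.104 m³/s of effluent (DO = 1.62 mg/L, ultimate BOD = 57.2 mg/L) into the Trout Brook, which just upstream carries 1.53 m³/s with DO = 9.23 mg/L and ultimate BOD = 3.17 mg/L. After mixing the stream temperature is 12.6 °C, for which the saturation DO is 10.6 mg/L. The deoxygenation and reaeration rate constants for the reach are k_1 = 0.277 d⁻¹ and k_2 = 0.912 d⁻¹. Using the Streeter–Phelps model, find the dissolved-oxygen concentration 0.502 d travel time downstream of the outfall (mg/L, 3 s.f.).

DO ≈ 8.74 mg/L

Mixed DO = (1.53×9.23 + 0.104×1.62)/(1.53+0.104) = 14.29/1.634 = 8.746 mg/L.
Mixed L₀ = (1.53×3.17 + 0.104×57.2)/(1.634) = 10.80/1.634 = 6.609 mg/L.
Initial deficit D₀ = C_s − DO₀ = 10.6 − 8.746 = 1.854 mg/L.
D(0.502) = [0.277×6.609/(0.912−0.277)](e^(−0.277×0.502) − e^(−0.912×0.502)) + 1.854 e^(−0.912×0.502)
= 2.883 × (0.8702 − 0.6327) + 1.854 × 0.6327 = 1.858 mg/L.
DO = 10.6 − 1.858 = 8.742 mg/L.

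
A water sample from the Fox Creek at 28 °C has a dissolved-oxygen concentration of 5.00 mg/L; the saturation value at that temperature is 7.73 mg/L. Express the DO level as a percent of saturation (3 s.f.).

% saturation = C/C_s × 100 = 5.00/7.73 × 100 = 64.7 %.

64.7 % saturation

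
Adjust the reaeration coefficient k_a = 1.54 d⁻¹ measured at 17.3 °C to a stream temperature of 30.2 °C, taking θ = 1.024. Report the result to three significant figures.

k_a ≈ 2.09 d⁻¹

k_a(T₂) = k_a(T₁) · θ^(T₂−T₁) = 1.54 × 1.024^(30.2−17.3)
= 1.54 × 1.024^12.9 = 1.54 × 1.358 = 2.091 d⁻¹.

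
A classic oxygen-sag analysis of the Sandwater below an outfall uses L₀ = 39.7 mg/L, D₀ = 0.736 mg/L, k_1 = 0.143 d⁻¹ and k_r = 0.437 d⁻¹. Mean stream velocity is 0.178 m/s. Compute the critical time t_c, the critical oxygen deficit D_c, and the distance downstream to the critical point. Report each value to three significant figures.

t_c ≈ 3.67 d; D_c ≈ 7.69 mg/L; x_c ≈ 56.4 km

With k_r/k_1 = 3.056 and 1 − D₀(k_r−k_1)/(k_1 L₀) = 0.9619,
t_c = ln(3.056 × 0.9619) / (0.437 − 0.143) = ln(2.939) / 0.2940 = 1.078/0.2940 = 3.667 d.
L(t_c) = L₀ e^(−k_1 t_c) = 39.7 × 0.5919 = 23.50 mg/L, and at the critical point k_r D_c = k_1 L, so D_c = (0.143/0.437) × 23.50 = 7.689 mg/L.
x_c = v t_c = 0.178 m/s × 3.667 d × 86400 s/d = 56400 m ≈ 56.4 km.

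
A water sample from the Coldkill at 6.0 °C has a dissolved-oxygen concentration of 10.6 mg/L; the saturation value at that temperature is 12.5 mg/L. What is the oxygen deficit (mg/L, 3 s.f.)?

D ≈ 1.90 mg/L

D = C_s − C = 12.5 − 10.6 = 1.90 mg/L.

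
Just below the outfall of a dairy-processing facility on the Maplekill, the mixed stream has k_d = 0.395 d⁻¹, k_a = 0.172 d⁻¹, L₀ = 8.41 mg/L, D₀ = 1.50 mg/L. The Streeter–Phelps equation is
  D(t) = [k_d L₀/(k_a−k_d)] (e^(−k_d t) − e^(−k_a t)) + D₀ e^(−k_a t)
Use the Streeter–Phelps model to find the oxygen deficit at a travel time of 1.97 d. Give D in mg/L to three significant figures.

k_d L₀/(k_a−k_d) = 0.395×8.41/(0.172−0.395) = 3.322/-0.2230 = -14.90 mg/L.
e^(−k_d t) = e^(−0.395×1.970) = 0.4593; e^(−k_a t) = e^(−0.172×1.970) = 0.7126.
D = -14.90 × (0.4593 − 0.7126) + 1.50 × 0.7126 = 3.774 + 1.069 = 4.843 mg/L.

D ≈ 4.84 mg/L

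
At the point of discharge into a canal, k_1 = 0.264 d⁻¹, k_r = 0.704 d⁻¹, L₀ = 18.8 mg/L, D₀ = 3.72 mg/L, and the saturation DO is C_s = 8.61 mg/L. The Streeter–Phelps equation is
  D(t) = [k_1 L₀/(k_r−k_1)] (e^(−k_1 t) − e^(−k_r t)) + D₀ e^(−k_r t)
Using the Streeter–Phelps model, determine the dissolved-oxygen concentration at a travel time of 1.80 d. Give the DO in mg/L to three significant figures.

DO ≈ 3.73 mg/L

k_1 L₀/(k_r−k_1) = 0.264×18.8/(0.704−0.264) = 4.963/0.4400 = 11.28 mg/L.
e^(−k_1 t) = e^(−0.264×1.800) = 0.6218; e^(−k_r t) = e^(−0.704×1.800) = 0.2816.
D = 11.28 × (0.6218 − 0.2816) + 3.72 × 0.2816 = 3.837 + 1.048 = 4.884 mg/L.
DO = C_s − D = 8.61 − 4.884 = 3.726 mg/L.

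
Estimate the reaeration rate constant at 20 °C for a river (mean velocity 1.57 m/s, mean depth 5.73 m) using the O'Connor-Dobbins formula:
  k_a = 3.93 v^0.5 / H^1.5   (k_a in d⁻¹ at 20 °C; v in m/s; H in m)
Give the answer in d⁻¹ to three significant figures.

k_a = 3.93 × 1.57^0.5 / 5.73^1.5 = 3.93 × 1.253 / 13.72 = 0.3590 d⁻¹.

k_a ≈ 0.359 d⁻¹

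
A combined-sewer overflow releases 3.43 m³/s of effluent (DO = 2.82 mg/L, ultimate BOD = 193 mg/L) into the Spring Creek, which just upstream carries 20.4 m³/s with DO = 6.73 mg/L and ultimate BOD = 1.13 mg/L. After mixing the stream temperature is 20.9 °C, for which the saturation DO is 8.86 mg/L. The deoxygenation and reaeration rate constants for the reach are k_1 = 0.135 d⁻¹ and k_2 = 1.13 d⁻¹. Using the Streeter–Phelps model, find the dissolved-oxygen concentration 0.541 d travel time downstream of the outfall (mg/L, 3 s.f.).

DO ≈ 5.89 mg/L

Mixed DO = (20.4×6.73 + 3.43×2.82)/(20.4+3.43) = 147.0/23.83 = 6.167 mg/L.
Mixed L₀ = (20.4×1.13 + 3.43×193)/(23.83) = 685.0/23.83 = 28.75 mg/L.
Initial deficit D₀ = C_s − DO₀ = 8.86 − 6.167 = 2.693 mg/L.
D(0.541) = [0.135×28.75/(1.13−0.135)](e^(−0.135×0.541) − e^(−1.13×0.541)) + 2.693 e^(−1.13×0.541)
= 3.900 × (0.9296 − 0.5426) + 2.693 × 0.5426 = 2.970 mg/L.
DO = 8.86 − 2.970 = 5.890 mg/L.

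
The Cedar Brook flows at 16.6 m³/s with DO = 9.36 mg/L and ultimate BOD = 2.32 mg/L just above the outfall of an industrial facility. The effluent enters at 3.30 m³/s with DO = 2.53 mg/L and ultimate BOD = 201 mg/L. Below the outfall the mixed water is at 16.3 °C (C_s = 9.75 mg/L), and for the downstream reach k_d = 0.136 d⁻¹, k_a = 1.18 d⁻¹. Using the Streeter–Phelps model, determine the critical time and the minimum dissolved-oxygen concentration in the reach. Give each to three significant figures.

t_c ≈ 1.68 d; minimum DO ≈ 6.52 mg/L

Mixed DO = (16.6×9.36 + 3.30×2.53)/(16.6+3.30) = 163.7/19.90 = 8.227 mg/L.
Mixed L₀ = (16.6×2.32 + 3.30×201)/(19.90) = 701.8/19.90 = 35.27 mg/L.
Initial deficit D₀ = C_s − DO₀ = 9.75 − 8.227 = 1.523 mg/L.
t_c = (1/1.044) ln[(1.18/0.136)(1 − 1.523×1.044/(0.136×35.27))] = 0.9579 × ln(5.801) = 1.684 d.
D_c = (0.136/1.18) × 35.27 × e^(−0.136×1.684) = 0.1153 × 35.27 × 0.7953 = 3.233 mg/L.
Minimum DO = 9.75 − 3.233 = 6.517 mg/L.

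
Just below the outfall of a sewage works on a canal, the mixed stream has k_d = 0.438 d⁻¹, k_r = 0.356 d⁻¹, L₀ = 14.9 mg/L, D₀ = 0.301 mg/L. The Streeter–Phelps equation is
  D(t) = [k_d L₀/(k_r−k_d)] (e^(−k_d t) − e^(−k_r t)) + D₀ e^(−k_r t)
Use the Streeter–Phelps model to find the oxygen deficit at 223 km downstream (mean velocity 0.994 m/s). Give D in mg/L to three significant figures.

Travel time t = x/v = 223 km / (0.994 m/s) = 223000 m / 0.994 m/s = 224300 s = 2.597 d.
k_d L₀/(k_r−k_d) = 0.438×14.9/(0.356−0.438) = 6.526/-0.08200 = -79.59 mg/L.
e^(−k_d t) = e^(−0.438×2.597) = 0.3207; e^(−k_r t) = e^(−0.356×2.597) = 0.3968.
D = -79.59 × (0.3207 − 0.3968) + 0.301 × 0.3968 = 6.056 + 0.1194 = 6.176 mg/L.

D ≈ 6.18 mg/L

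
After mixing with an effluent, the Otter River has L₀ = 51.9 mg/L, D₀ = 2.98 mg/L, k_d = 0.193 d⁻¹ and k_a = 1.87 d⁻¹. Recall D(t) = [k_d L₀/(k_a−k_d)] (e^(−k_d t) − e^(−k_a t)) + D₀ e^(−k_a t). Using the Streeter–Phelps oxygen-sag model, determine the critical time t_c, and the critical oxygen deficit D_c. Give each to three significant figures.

t_c ≈ 0.942 d; D_c ≈ 4.47 mg/L

With k_a/k_d = 9.689 and 1 − D₀(k_a−k_d)/(k_d L₀) = 0.5011,
t_c = ln(9.689 × 0.5011) / (1.87 − 0.193) = ln(4.855) / 1.677 = 1.580/1.677 = 0.9422 d.
D_c = (k_d/k_a) L₀ e^(−k_d t_c) = (0.193/1.87) × 51.9 × e^(−0.193×0.9422) = 0.1032 × 51.9 × 0.8337 = 4.466 mg/L.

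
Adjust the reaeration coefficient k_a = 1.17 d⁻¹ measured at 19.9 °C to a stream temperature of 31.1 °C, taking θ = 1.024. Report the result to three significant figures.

k_a(T₂) = k_a(T₁) · θ^(T₂−T₁) = 1.17 × 1.024^(31.1−19.9)
= 1.17 × 1.024^11.2 = 1.17 × 1.304 = 1.526 d⁻¹.

k_a ≈ 1.53 d⁻¹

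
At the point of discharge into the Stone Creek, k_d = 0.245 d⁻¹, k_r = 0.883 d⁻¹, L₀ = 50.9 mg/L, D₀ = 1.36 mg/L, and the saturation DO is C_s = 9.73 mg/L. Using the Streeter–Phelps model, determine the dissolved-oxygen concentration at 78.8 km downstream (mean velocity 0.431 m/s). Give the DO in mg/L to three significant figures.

DO ≈ 0.898 mg/L

Travel time t = x/v = 78.8 km / (0.431 m/s) = 78800 m / 0.431 m/s = 182800 s = 2.116 d.
k_d L₀/(k_r−k_d) = 0.245×50.9/(0.883−0.245) = 12.47/0.6380 = 19.55 mg/L.
e^(−k_d t) = e^(−0.245×2.116) = 0.5954; e^(−k_r t) = e^(−0.883×2.116) = 0.1544.
D = 19.55 × (0.5954 − 0.1544) + 1.36 × 0.1544 = 8.622 + 0.2099 = 8.832 mg/L.
DO = C_s − D = 9.73 − 8.832 = 0.8984 mg/L.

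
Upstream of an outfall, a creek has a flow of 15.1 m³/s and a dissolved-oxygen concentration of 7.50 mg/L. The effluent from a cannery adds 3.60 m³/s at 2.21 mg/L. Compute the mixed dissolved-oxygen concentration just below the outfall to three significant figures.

Flow-weighted mixing: C = (Q_r C_r + Q_w C_w)/(Q_r + Q_w)
= (15.1×7.50 + 3.60×2.21)/(15.1 + 3.60) = 121.2/18.70 = 6.482 mg/L.

6.48 mg/L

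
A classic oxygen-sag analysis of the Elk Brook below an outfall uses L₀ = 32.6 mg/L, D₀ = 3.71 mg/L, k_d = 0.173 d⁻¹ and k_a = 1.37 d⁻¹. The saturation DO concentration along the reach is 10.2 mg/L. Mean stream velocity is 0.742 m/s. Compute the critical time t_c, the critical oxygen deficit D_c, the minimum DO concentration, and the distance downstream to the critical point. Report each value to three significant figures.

At the critical point dD/dt = 0, so k_d L₀ e^(−k_d t) = k_a D. Substituting D(t) from the Streeter–Phelps equation and solving for t gives
t_c = ln[(k_a/k_d)(1 − D₀(k_a−k_d)/(k_d L₀))] / (k_a−k_d).
Here k_a−k_d = 1.197 d⁻¹ and 1 − D₀(k_a−k_d)/(k_d L₀) = 1 − 3.71×1.197/(0.173×32.6) = 0.2126, so
t_c = ln(7.919 × 0.2126) / 1.197 = 0.5209 / 1.197 = 0.4351 d.
L(t_c) = L₀ e^(−k_d t_c) = 32.6 × 0.9275 = 30.24 mg/L, and at the critical point k_a D_c = k_d L, so D_c = (0.173/1.37) × 30.24 = 3.818 mg/L.
Minimum DO = C_s − D_c = 10.2 − 3.818 = 6.382 mg/L.
x_c = v t_c = 0.742 m/s × 0.4351 d × 86400 s/d = 27900 m ≈ 27.9 km.

t_c ≈ 0.435 d; D_c ≈ 3.82 mg/L; min DO ≈ 6.38 mg/L; x_c ≈ 27.9 km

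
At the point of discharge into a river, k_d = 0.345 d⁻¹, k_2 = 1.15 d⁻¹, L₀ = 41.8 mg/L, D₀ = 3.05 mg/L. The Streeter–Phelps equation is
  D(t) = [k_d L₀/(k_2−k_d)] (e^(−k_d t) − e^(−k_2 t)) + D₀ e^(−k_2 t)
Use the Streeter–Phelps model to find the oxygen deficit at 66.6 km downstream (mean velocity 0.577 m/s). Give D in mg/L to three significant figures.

D ≈ 8.10 mg/L

Travel time t = x/v = 66.6 km / (0.577 m/s) = 66600 m / 0.577 m/s = 115400 s = 1.336 d.
k_d L₀/(k_2−k_d) = 0.345×41.8/(1.15−0.345) = 14.42/0.8050 = 17.91 mg/L.
e^(−k_d t) = e^(−0.345×1.336) = 0.6307; e^(−k_2 t) = e^(−1.15×1.336) = 0.2152.
D = 17.91 × (0.6307 − 0.2152) + 3.05 × 0.2152 = 7.444 + 0.6563 = 8.100 mg/L.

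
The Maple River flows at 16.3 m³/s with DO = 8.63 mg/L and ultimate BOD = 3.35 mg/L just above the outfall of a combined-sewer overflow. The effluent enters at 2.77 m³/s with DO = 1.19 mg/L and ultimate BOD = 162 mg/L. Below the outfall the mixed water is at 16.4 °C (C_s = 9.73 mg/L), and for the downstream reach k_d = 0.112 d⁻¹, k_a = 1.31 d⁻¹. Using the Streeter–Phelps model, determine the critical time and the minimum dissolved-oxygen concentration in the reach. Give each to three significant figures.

t_c ≈ 0.257 d; minimum DO ≈ 7.54 mg/L

Mixed DO = (16.3×8.63 + 2.77×1.19)/(16.3+2.77) = 144.0/19.07 = 7.549 mg/L.
Mixed L₀ = (16.3×3.35 + 2.77×162)/(19.07) = 503.3/19.07 = 26.39 mg/L.
Initial deficit D₀ = C_s − DO₀ = 9.73 − 7.549 = 2.181 mg/L.
t_c = (1/1.198) ln[(1.31/0.112)(1 − 2.181×1.198/(0.112×26.39))] = 0.8347 × ln(1.360) = 0.2567 d.
D_c = (0.112/1.31) × 26.39 × e^(−0.112×0.2567) = 0.08550 × 26.39 × 0.9717 = 2.193 mg/L.
Minimum DO = 9.73 − 2.193 = 7.537 mg/L.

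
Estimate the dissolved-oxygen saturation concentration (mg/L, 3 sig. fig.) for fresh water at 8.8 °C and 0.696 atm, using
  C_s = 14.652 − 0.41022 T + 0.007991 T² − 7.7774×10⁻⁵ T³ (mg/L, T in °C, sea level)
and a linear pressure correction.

C_s ≈ 8.08 mg/L

At sea level: C_s = 14.652 − 0.41022×8.8 + 0.007991×8.8² − 7.7774×10⁻⁵×8.8³ = 11.61 mg/L.
Pressure correction: C_s' = 11.61 × 0.696 = 8.079 mg/L.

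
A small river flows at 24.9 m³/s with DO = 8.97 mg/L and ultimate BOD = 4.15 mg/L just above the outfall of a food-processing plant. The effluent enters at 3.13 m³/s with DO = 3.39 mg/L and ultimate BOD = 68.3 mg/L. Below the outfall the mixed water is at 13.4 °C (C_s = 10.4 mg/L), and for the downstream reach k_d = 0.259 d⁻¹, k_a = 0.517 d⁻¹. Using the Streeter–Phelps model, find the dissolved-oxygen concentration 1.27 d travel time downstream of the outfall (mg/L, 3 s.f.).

DO ≈ 7.05 mg/L

Mixed DO = (24.9×8.97 + 3.13×3.39)/(24.9+3.13) = 234.0/28.03 = 8.347 mg/L.
Mixed L₀ = (24.9×4.15 + 3.13×68.3)/(28.03) = 317.1/28.03 = 11.31 mg/L.
Initial deficit D₀ = C_s − DO₀ = 10.4 − 8.347 = 2.053 mg/L.
D(1.27) = [0.259×11.31/(0.517−0.259)](e^(−0.259×1.27) − e^(−0.517×1.27)) + 2.053 e^(−0.517×1.27)
= 11.36 × (0.7197 − 0.5186) + 2.053 × 0.5186 = 3.348 mg/L.
DO = 10.4 − 3.348 = 7.052 mg/L.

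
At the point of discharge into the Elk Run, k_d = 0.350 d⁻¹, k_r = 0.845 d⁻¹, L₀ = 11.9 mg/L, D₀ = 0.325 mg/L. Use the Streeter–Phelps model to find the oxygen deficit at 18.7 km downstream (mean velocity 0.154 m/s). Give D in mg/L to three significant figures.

Travel time t = x/v = 18.7 km / (0.154 m/s) = 18700 m / 0.154 m/s = 121400 s = 1.405 d.
k_d L₀/(k_r−k_d) = 0.350×11.9/(0.845−0.350) = 4.165/0.4950 = 8.414 mg/L.
e^(−k_d t) = e^(−0.350×1.405) = 0.6115; e^(−k_r t) = e^(−0.845×1.405) = 0.3050.
D = 8.414 × (0.6115 − 0.3050) + 0.325 × 0.3050 = 2.579 + 0.09911 = 2.678 mg/L.

D ≈ 2.68 mg/L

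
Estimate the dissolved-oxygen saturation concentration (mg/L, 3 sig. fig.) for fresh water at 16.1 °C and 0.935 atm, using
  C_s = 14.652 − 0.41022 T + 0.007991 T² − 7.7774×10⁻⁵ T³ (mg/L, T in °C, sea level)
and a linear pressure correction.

At sea level: C_s = 14.652 − 0.41022×16.1 + 0.007991×16.1² − 7.7774×10⁻⁵×16.1³ = 9.794 mg/L.
Pressure correction: C_s' = 9.794 × 0.935 = 9.158 mg/L.

C_s ≈ 9.16 mg/L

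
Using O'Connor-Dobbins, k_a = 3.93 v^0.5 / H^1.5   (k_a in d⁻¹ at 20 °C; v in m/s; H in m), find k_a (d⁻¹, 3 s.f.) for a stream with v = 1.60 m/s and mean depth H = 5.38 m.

k_a = 3.93 × 1.60^0.5 / 5.38^1.5 = 3.93 × 1.265 / 12.48 = 0.3984 d⁻¹.

k_a ≈ 0.398 d⁻¹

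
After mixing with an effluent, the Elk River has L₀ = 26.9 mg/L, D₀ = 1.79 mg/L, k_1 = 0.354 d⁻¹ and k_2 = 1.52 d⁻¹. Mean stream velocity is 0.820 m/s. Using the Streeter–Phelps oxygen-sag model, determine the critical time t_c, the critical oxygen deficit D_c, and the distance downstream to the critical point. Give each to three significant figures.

t_c ≈ 1.04 d; D_c ≈ 4.34 mg/L; x_c ≈ 73.5 km

At the critical point dD/dt = 0, so k_1 L₀ e^(−k_1 t) = k_2 D. Substituting D(t) from the Streeter–Phelps equation and solving for t gives
t_c = ln[(k_2/k_1)(1 − D₀(k_2−k_1)/(k_1 L₀))] / (k_2−k_1).
Here k_2−k_1 = 1.166 d⁻¹ and 1 − D₀(k_2−k_1)/(k_1 L₀) = 1 − 1.79×1.166/(0.354×26.9) = 0.7808, so
t_c = ln(4.294 × 0.7808) / 1.166 = 1.210 / 1.166 = 1.038 d.
D_c = (k_1/k_2) L₀ e^(−k_1 t_c) = (0.354/1.52) × 26.9 × e^(−0.354×1.038) = 0.2329 × 26.9 × 0.6926 = 4.339 mg/L.
x_c = v t_c = 0.820 m/s × 1.038 d × 86400 s/d = 73510 m ≈ 73.5 km.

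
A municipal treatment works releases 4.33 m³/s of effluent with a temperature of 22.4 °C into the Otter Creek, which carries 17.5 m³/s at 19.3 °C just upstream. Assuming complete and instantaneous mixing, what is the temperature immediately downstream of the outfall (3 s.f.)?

Flow-weighted mixing: C = (Q_r C_r + Q_w C_w)/(Q_r + Q_w)
= (17.5×19.3 + 4.33×22.4)/(17.5 + 4.33) = 434.7/21.83 = 19.91 °C.

19.9 °C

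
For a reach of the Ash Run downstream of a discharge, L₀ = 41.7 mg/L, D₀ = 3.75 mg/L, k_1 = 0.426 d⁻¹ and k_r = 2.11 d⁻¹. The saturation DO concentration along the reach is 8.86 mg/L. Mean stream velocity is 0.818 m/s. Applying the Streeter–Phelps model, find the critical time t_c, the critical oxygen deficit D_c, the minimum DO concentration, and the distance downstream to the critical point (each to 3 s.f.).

With k_r/k_1 = 4.953 and 1 − D₀(k_r−k_1)/(k_1 L₀) = 0.6445,
t_c = ln(4.953 × 0.6445) / (2.11 − 0.426) = ln(3.192) / 1.684 = 1.161/1.684 = 0.6893 d.
L(t_c) = L₀ e^(−k_1 t_c) = 41.7 × 0.7456 = 31.09 mg/L, and at the critical point k_r D_c = k_1 L, so D_c = (0.426/2.11) × 31.09 = 6.277 mg/L.
Minimum DO = C_s − D_c = 8.86 − 6.277 = 2.583 mg/L.
x_c = v t_c = 0.818 m/s × 0.6893 d × 86400 s/d = 48710 m ≈ 48.7 km.

t_c ≈ 0.689 d; D_c ≈ 6.28 mg/L; min DO ≈ 2.58 mg/L; x_c ≈ 48.7 km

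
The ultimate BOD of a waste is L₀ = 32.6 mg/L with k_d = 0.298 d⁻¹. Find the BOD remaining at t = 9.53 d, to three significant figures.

L ≈ 1.90 mg/L

L_t = L₀ e^(−k_d t) = 32.6 × e^(−0.298×9.53) = 32.6 × 0.05843 = 1.905 mg/L.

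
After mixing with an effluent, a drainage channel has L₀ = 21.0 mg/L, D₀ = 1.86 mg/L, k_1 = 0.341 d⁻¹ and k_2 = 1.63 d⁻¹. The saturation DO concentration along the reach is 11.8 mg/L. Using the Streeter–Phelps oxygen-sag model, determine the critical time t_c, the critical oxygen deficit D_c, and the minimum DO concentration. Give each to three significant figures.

t_c = [1/(k_2−k_1)] ln[(k_2/k_1)(1 − D₀(k_2−k_1)/(k_1 L₀))]
= [1/(1.63−0.341)] ln[(1.63/0.341)(1 − 1.86×1.289/(0.341×21.0))]
= (1/1.289) ln[4.780 × 0.6652] = 0.7758 × ln(3.180) = 0.7758 × 1.157 = 0.8974 d.
D_c = (k_1/k_2) L₀ e^(−k_1 t_c) = (0.341/1.63) × 21.0 × e^(−0.341×0.8974) = 0.2092 × 21.0 × 0.7364 = 3.235 mg/L.
Minimum DO = C_s − D_c = 11.8 − 3.235 = 8.565 mg/L.

t_c ≈ 0.897 d; D_c ≈ 3.24 mg/L; min DO ≈ 8.56 mg/L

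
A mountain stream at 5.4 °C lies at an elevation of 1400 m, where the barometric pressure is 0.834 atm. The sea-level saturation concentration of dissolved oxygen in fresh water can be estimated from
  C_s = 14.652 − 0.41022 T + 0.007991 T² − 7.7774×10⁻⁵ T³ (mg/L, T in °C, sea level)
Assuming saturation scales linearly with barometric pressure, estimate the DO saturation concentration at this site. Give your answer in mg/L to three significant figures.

At sea level: C_s = 14.652 − 0.41022×5.4 + 0.007991×5.4² − 7.7774×10⁻⁵×5.4³ = 12.66 mg/L.
Pressure correction: C_s' = 12.66 × 0.834 = 10.56 mg/L.

C_s ≈ 10.6 mg/L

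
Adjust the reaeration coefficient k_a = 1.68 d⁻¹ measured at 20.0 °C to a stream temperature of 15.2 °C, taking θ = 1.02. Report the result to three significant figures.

k_a ≈ 1.53 d⁻¹

k_a(T₂) = k_a(T₁) · θ^(T₂−T₁) = 1.68 × 1.02^(15.2−20.0)
= 1.68 × 1.02^-4.80 = 1.68 × 0.9093 = 1.528 d⁻¹.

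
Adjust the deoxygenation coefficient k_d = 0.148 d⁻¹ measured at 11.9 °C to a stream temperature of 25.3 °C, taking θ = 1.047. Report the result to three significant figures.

k_d(T₂) = k_d(T₁) · θ^(T₂−T₁) = 0.148 × 1.047^(25.3−11.9)
= 0.148 × 1.047^13.4 = 0.148 × 1.850 = 0.2739 d⁻¹.

k_d ≈ 0.274 d⁻¹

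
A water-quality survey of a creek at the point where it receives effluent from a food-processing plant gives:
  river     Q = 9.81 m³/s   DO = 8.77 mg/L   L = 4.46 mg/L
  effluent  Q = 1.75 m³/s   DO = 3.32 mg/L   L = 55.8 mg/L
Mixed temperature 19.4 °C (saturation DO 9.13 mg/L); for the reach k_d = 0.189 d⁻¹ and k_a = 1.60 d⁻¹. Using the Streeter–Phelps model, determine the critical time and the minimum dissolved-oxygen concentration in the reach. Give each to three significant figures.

Mixed DO = (9.81×8.77 + 1.75×3.32)/(9.81+1.75) = 91.84/11.56 = 7.945 mg/L.
Mixed L₀ = (9.81×4.46 + 1.75×55.8)/(11.56) = 141.4/11.56 = 12.23 mg/L.
Initial deficit D₀ = C_s − DO₀ = 9.13 − 7.945 = 1.185 mg/L.
t_c = (1/1.411) ln[(1.60/0.189)(1 − 1.185×1.411/(0.189×12.23))] = 0.7087 × ln(2.343) = 0.6033 d.
D_c = (0.189/1.60) × 12.23 × e^(−0.189×0.6033) = 0.1181 × 12.23 × 0.8922 = 1.289 mg/L.
Minimum DO = 9.13 − 1.289 = 7.841 mg/L.

t_c ≈ 0.603 d; minimum DO ≈ 7.84 mg/L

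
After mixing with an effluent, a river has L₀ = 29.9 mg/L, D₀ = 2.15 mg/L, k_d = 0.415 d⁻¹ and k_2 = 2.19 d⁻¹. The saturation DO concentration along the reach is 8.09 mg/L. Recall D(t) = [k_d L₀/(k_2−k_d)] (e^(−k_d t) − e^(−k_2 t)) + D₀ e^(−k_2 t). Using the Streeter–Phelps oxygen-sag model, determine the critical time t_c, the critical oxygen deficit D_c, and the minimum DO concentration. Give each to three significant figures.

With k_2/k_d = 5.277 and 1 − D₀(k_2−k_d)/(k_d L₀) = 0.6924,
t_c = ln(5.277 × 0.6924) / (2.19 − 0.415) = ln(3.654) / 1.775 = 1.296/1.775 = 0.7301 d.
L(t_c) = L₀ e^(−k_d t_c) = 29.9 × 0.7386 = 22.08 mg/L, and at the critical point k_2 D_c = k_d L, so D_c = (0.415/2.19) × 22.08 = 4.185 mg/L.
Minimum DO = C_s − D_c = 8.09 − 4.185 = 3.905 mg/L.

t_c ≈ 0.730 d; D_c ≈ 4.18 mg/L; min DO ≈ 3.91 mg/L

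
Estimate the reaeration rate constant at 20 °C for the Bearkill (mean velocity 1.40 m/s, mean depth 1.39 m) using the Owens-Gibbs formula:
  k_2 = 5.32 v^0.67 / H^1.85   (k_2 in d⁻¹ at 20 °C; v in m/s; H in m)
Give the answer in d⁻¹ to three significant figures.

k_2 = 5.32 × 1.40^0.67 / 1.39^1.85 = 5.32 × 1.253 / 1.839 = 3.624 d⁻¹.

k_2 ≈ 3.62 d⁻¹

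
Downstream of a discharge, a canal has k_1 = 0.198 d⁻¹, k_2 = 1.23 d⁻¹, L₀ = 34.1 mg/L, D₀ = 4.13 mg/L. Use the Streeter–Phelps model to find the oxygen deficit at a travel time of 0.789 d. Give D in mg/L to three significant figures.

D ≈ 4.68 mg/L

k_1 L₀/(k_2−k_1) = 0.198×34.1/(1.23−0.198) = 6.752/1.032 = 6.542 mg/L.
e^(−k_1 t) = e^(−0.198×0.7890) = 0.8554; e^(−k_2 t) = e^(−1.23×0.7890) = 0.3789.
D = 6.542 × (0.8554 − 0.3789) + 4.13 × 0.3789 = 3.117 + 1.565 = 4.682 mg/L.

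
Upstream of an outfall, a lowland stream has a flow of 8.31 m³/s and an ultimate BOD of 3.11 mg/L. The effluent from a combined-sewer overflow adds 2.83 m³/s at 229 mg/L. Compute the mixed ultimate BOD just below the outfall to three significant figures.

60.5 mg/L

Flow-weighted mixing: C = (Q_r C_r + Q_w C_w)/(Q_r + Q_w)
= (8.31×3.11 + 2.83×229)/(8.31 + 2.83) = 673.9/11.14 = 60.49 mg/L.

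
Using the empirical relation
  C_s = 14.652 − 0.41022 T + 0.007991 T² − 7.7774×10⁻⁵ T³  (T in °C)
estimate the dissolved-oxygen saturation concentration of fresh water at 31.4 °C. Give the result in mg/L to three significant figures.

C_s = 14.652 − 0.41022×31.4 + 0.007991×31.4² − 7.7774×10⁻⁵×31.4³ = 7.242 mg/L.

C_s ≈ 7.24 mg/L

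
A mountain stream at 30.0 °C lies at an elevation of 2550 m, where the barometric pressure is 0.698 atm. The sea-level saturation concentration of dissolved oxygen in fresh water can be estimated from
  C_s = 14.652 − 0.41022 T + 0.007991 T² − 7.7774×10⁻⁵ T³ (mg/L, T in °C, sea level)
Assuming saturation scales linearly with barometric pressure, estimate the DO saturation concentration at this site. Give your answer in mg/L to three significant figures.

C_s ≈ 5.19 mg/L

At sea level: C_s = 14.652 − 0.41022×30.0 + 0.007991×30.0² − 7.7774×10⁻⁵×30.0³ = 7.437 mg/L.
Pressure correction: C_s' = 7.437 × 0.698 = 5.191 mg/L.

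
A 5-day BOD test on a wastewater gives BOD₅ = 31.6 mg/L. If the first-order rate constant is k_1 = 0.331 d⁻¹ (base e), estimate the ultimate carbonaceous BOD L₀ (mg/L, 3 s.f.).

BOD₅ = L₀(1 − e^(−5k_1)) ⇒ L₀ = BOD₅ / (1 − e^(−5×0.331))
= 31.6 / (1 − 0.1911) = 31.6 / 0.8089 = 39.07 mg/L.

L₀ ≈ 39.1 mg/L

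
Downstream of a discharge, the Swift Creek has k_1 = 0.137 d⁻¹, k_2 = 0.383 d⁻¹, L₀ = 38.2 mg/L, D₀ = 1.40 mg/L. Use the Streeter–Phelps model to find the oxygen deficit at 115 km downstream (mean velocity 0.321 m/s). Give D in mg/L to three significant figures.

D ≈ 7.99 mg/L

Travel time t = x/v = 115 km / (0.321 m/s) = 115000 m / 0.321 m/s = 358300 s = 4.146 d.
k_1 L₀/(k_2−k_1) = 0.137×38.2/(0.383−0.137) = 5.233/0.2460 = 21.27 mg/L.
e^(−k_1 t) = e^(−0.137×4.146) = 0.5666; e^(−k_2 t) = e^(−0.383×4.146) = 0.2043.
D = 21.27 × (0.5666 − 0.2043) + 1.40 × 0.2043 = 7.708 + 0.2860 = 7.994 mg/L.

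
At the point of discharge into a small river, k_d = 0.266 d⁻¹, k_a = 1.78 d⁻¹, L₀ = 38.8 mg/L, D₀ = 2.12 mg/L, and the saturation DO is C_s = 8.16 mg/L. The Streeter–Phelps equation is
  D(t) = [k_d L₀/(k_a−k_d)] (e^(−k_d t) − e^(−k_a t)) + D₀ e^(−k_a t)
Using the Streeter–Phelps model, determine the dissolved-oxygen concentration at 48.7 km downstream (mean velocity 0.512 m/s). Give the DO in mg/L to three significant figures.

DO ≈ 3.74 mg/L

Travel time t = x/v = 48.7 km / (0.512 m/s) = 48700 m / 0.512 m/s = 95120 s = 1.101 d.
k_d L₀/(k_a−k_d) = 0.266×38.8/(1.78−0.266) = 10.32/1.514 = 6.817 mg/L.
e^(−k_d t) = e^(−0.266×1.101) = 0.7461; e^(−k_a t) = e^(−1.78×1.101) = 0.1409.
D = 6.817 × (0.7461 − 0.1409) + 2.12 × 0.1409 = 4.126 + 0.2987 = 4.425 mg/L.
DO = C_s − D = 8.16 − 4.425 = 3.735 mg/L.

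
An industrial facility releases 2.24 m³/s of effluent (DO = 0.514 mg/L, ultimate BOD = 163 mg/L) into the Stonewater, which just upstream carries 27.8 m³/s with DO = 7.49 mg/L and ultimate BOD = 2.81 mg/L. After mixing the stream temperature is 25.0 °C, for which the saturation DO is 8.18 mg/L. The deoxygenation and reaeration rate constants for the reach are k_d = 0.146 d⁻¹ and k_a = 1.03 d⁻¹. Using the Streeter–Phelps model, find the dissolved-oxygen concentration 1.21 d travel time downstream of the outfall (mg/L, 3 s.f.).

DO ≈ 6.49 mg/L

Mixed DO = (27.8×7.49 + 2.24×0.514)/(27.8+2.24) = 209.4/30.04 = 6.970 mg/L.
Mixed L₀ = (27.8×2.81 + 2.24×163)/(30.04) = 443.2/30.04 = 14.75 mg/L.
Initial deficit D₀ = C_s − DO₀ = 8.18 − 6.970 = 1.210 mg/L.
D(1.21) = [0.146×14.75/(1.03−0.146)](e^(−0.146×1.21) − e^(−1.03×1.21)) + 1.210 e^(−1.03×1.21)
= 2.437 × (0.8381 − 0.2876) + 1.210 × 0.2876 = 1.690 mg/L.
DO = 8.18 − 1.690 = 6.490 mg/L.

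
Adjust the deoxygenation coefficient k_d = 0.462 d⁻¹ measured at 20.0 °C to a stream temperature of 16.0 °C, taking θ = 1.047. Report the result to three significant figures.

k_d(T₂) = k_d(T₁) · θ^(T₂−T₁) = 0.462 × 1.047^(16.0−20.0)
= 0.462 × 1.047^-4.00 = 0.462 × 0.8322 = 0.3845 d⁻¹.

k_d ≈ 0.384 d⁻¹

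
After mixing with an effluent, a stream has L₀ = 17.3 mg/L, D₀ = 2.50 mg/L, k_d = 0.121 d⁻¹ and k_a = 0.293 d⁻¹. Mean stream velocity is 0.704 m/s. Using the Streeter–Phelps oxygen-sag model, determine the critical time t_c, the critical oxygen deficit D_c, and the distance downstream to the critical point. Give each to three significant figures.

With k_a/k_d = 2.421 and 1 − D₀(k_a−k_d)/(k_d L₀) = 0.7946,
t_c = ln(2.421 × 0.7946) / (0.293 − 0.121) = ln(1.924) / 0.1720 = 0.6544/0.1720 = 3.805 d.
D_c = (k_d/k_a) L₀ e^(−k_d t_c) = (0.121/0.293) × 17.3 × e^(−0.121×3.805) = 0.4130 × 17.3 × 0.6310 = 4.508 mg/L.
x_c = v t_c = 0.704 m/s × 3.805 d × 86400 s/d = 231400 m ≈ 231 km.

t_c ≈ 3.80 d; D_c ≈ 4.51 mg/L; x_c ≈ 231 km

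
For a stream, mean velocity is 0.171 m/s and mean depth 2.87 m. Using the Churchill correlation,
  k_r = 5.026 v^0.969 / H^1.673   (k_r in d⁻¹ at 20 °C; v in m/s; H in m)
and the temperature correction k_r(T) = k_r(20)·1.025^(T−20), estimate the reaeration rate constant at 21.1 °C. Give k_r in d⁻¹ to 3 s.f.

k_r(20) = 5.026 × 0.171^0.969 / 2.87^1.673 = 5.026 × 0.1806 / 5.835 = 0.1556 d⁻¹.
k_r(21.1) = 0.1556 × 1.025^(21.1−20) = 0.1556 × 1.028 = 0.1599 d⁻¹.

k_r ≈ 0.160 d⁻¹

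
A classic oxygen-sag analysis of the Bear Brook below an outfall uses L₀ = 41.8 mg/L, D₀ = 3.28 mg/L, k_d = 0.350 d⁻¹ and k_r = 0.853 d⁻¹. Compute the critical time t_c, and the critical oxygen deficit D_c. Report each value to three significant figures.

With k_r/k_d = 2.437 and 1 − D₀(k_r−k_d)/(k_d L₀) = 0.8872,
t_c = ln(2.437 × 0.8872) / (0.853 − 0.350) = ln(2.162) / 0.5030 = 0.7712/0.5030 = 1.533 d.
L(t_c) = L₀ e^(−k_d t_c) = 41.8 × 0.5847 = 24.44 mg/L, and at the critical point k_r D_c = k_d L, so D_c = (0.350/0.853) × 24.44 = 10.03 mg/L.

t_c ≈ 1.53 d; D_c ≈ 10.0 mg/L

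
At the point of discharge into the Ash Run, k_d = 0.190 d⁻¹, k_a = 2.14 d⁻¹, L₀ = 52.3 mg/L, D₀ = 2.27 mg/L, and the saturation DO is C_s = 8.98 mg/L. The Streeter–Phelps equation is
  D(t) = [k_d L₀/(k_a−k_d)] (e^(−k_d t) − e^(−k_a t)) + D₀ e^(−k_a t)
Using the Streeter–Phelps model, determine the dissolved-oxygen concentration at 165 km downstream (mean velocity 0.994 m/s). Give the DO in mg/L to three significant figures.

DO ≈ 5.49 mg/L

Travel time t = x/v = 165 km / (0.994 m/s) = 165000 m / 0.994 m/s = 166000 s = 1.921 d.
k_d L₀/(k_a−k_d) = 0.190×52.3/(2.14−0.190) = 9.937/1.950 = 5.096 mg/L.
e^(−k_d t) = e^(−0.190×1.921) = 0.6942; e^(−k_a t) = e^(−2.14×1.921) = 0.01638.
D = 5.096 × (0.6942 − 0.01638) + 2.27 × 0.01638 = 3.454 + 0.03719 = 3.491 mg/L.
DO = C_s − D = 8.98 − 3.491 = 5.489 mg/L.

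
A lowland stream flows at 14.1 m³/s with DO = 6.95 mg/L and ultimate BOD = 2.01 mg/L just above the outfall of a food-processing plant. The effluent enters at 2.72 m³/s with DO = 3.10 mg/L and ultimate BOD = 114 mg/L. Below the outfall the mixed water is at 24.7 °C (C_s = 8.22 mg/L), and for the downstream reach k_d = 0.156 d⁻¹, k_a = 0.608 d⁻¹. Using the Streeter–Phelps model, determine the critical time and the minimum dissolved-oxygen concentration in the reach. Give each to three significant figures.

Mixed DO = (14.1×6.95 + 2.72×3.10)/(14.1+2.72) = 106.4/16.82 = 6.327 mg/L.
Mixed L₀ = (14.1×2.01 + 2.72×114)/(16.82) = 338.4/16.82 = 20.12 mg/L.
Initial deficit D₀ = C_s − DO₀ = 8.22 − 6.327 = 1.893 mg/L.
t_c = (1/0.4520) ln[(0.608/0.156)(1 − 1.893×0.4520/(0.156×20.12))] = 2.212 × ln(2.835) = 2.306 d.
D_c = (0.156/0.608) × 20.12 × e^(−0.156×2.306) = 0.2566 × 20.12 × 0.6979 = 3.603 mg/L.
Minimum DO = 8.22 − 3.603 = 4.617 mg/L.

t_c ≈ 2.31 d; minimum DO ≈ 4.62 mg/L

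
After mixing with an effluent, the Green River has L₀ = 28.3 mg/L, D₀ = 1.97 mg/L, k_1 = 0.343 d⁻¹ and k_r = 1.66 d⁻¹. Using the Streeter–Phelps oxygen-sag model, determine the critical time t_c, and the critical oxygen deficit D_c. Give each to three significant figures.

With k_r/k_1 = 4.840 and 1 − D₀(k_r−k_1)/(k_1 L₀) = 0.7327,
t_c = ln(4.840 × 0.7327) / (1.66 − 0.343) = ln(3.546) / 1.317 = 1.266/1.317 = 0.9612 d.
D_c = (k_1/k_r) L₀ e^(−k_1 t_c) = (0.343/1.66) × 28.3 × e^(−0.343×0.9612) = 0.2066 × 28.3 × 0.7192 = 4.205 mg/L.

t_c ≈ 0.961 d; D_c ≈ 4.21 mg/L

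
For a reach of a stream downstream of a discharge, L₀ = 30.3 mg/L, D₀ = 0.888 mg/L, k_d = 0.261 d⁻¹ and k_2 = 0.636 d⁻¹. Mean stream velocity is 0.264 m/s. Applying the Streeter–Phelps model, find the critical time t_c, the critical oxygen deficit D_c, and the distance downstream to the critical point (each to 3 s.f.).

t_c ≈ 2.26 d; D_c ≈ 6.89 mg/L; x_c ≈ 51.6 km

At the critical point dD/dt = 0, so k_d L₀ e^(−k_d t) = k_2 D. Substituting D(t) from the Streeter–Phelps equation and solving for t gives
t_c = ln[(k_2/k_d)(1 − D₀(k_2−k_d)/(k_d L₀))] / (k_2−k_d).
Here k_2−k_d = 0.3750 d⁻¹ and 1 − D₀(k_2−k_d)/(k_d L₀) = 1 − 0.888×0.3750/(0.261×30.3) = 0.9579, so
t_c = ln(2.437 × 0.9579) / 0.3750 = 0.8477 / 0.3750 = 2.260 d.
D_c = (k_d/k_2) L₀ e^(−k_d t_c) = (0.261/0.636) × 30.3 × e^(−0.261×2.260) = 0.4104 × 30.3 × 0.5543 = 6.893 mg/L.
x_c = v t_c = 0.264 m/s × 2.260 d × 86400 s/d = 51560 m ≈ 51.6 km.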